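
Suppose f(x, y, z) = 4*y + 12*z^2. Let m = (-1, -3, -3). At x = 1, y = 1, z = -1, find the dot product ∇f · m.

∂f/∂x = 0
∂f/∂y = 4
∂f/∂z = 24*z
∇f at (1, 1, -1) = (0, 4, -24)
∇f · m = (0)(-1) + (4)(-3) + (-24)(-3) = 60

60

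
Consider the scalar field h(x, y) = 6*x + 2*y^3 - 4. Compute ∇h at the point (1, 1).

(6, 6)

∂h/∂x = 6
∂h/∂y = 6*y^2
∇h = (6, 6*y^2)
At (1, 1): (6, 6).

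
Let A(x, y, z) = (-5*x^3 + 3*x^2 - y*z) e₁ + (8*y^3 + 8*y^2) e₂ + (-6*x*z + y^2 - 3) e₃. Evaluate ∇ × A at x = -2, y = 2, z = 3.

(∇×A)₁ = ∂A₃/∂y − ∂A₂/∂z = 2*y
(∇×A)₂ = ∂A₁/∂z − ∂A₃/∂x = -y + 6*z
(∇×A)₃ = ∂A₂/∂x − ∂A₁/∂y = z
∇×A = (2*y, -y + 6*z, z)
At (-2, 2, 3): (4, 16, 3).

(4, 16, 3)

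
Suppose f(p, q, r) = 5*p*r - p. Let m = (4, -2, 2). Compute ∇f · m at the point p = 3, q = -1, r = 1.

46

∂f/∂p = 5*r - 1
∂f/∂q = 0
∂f/∂r = 5*p
∇f at (3, -1, 1) = (4, 0, 15)
∇f · m = (4)(4) + (0)(-2) + (15)(2) = 46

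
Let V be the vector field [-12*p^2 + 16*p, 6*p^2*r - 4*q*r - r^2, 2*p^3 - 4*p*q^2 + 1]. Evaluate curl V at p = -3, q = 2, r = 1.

(∇×V)₁ = ∂V₃/∂q − ∂V₂/∂r = -6*p^2 - 8*p*q + 4*q + 2*r
(∇×V)₂ = ∂V₁/∂r − ∂V₃/∂p = -6*p^2 + 4*q^2
(∇×V)₃ = ∂V₂/∂p − ∂V₁/∂q = 12*p*r
∇×V = (-6*p^2 - 8*p*q + 4*q + 2*r, -6*p^2 + 4*q^2, 12*p*r)
At (-3, 2, 1): (4, -38, -36).

(4, -38, -36)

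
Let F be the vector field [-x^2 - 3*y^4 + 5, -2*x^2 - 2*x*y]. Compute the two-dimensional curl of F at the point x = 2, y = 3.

310

∂F₂/∂x = -4*x - 2*y
∂F₁/∂y = -12*y^3
Scalar curl = -4*x + 12*y^3 - 2*y
At (2, 3): 310.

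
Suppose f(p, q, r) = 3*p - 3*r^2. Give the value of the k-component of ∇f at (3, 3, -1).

6

(∇f)_3 = ∂f/∂r = -6*r
At (3, 3, -1): 6.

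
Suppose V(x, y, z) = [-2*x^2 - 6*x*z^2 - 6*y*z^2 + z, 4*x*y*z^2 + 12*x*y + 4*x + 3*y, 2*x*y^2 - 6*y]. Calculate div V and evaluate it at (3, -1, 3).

81

∂V₁/∂x = -4*x - 6*z^2
∂V₂/∂y = 4*x*z^2 + 12*x + 3
∂V₃/∂z = 0
∇·V = 4*x*z^2 + 8*x - 6*z^2 + 3
At (3, -1, 3): 81.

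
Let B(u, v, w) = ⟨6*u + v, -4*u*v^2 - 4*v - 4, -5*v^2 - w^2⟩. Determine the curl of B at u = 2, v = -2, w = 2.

(∇×B)₁ = ∂B₃/∂v − ∂B₂/∂w = -10*v
(∇×B)₂ = ∂B₁/∂w − ∂B₃/∂u = 0
(∇×B)₃ = ∂B₂/∂u − ∂B₁/∂v = -4*v^2 - 1
∇×B = (-10*v, 0, -4*v^2 - 1)
At (2, -2, 2): (20, 0, -17).

(20, 0, -17)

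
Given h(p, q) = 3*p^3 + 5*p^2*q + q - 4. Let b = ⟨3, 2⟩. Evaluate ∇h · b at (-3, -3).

∂h/∂p = 9*p^2 + 10*p*q
∂h/∂q = 5*p^2 + 1
∇h at (-3, -3) = (171, 46)
∇h · b = (171)(3) + (46)(2) = 605

605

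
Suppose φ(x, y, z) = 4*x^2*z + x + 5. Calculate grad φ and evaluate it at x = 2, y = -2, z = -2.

(-31, 0, 16)

∂φ/∂x = 8*x*z + 1
∂φ/∂y = 0
∂φ/∂z = 4*x^2
∇φ = (8*x*z + 1, 0, 4*x^2)
At (2, -2, -2): (-31, 0, 16).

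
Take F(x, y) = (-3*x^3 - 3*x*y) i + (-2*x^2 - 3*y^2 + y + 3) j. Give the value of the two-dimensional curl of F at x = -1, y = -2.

∂F₂/∂x = -4*x
∂F₁/∂y = -3*x
Scalar curl = -x
At (-1, -2): 1.

1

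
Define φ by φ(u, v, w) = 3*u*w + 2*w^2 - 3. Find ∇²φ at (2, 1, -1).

∂²φ/∂u² = 0
∂²φ/∂v² = 0
∂²φ/∂w² = 4
∇²φ = 4
At (2, 1, -1): 4.

4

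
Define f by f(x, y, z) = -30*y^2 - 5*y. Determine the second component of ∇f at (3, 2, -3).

-125

(∇f)_2 = ∂f/∂y = -60*y - 5
At (3, 2, -3): -125.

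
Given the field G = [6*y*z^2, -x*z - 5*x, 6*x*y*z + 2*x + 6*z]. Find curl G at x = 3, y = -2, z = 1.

(21, -14, -12)

(∇×G)₁ = ∂G₃/∂y − ∂G₂/∂z = 6*x*z + x
(∇×G)₂ = ∂G₁/∂z − ∂G₃/∂x = 6*y*z - 2
(∇×G)₃ = ∂G₂/∂x − ∂G₁/∂y = -6*z^2 - z - 5
∇×G = (6*x*z + x, 6*y*z - 2, -6*z^2 - z - 5)
At (3, -2, 1): (21, -14, -12).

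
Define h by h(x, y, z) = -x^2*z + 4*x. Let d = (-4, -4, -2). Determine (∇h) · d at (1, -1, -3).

∂h/∂x = -2*x*z + 4
∂h/∂y = 0
∂h/∂z = -x^2
∇h at (1, -1, -3) = (10, 0, -1)
∇h · d = (10)(-4) + (0)(-4) + (-1)(-2) = -38

-38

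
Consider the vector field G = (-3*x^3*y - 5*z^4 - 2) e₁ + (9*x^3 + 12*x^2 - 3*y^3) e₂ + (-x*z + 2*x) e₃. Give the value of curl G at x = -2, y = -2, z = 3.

(∇×G)₁ = ∂G₃/∂y − ∂G₂/∂z = 0
(∇×G)₂ = ∂G₁/∂z − ∂G₃/∂x = -20*z^3 + z - 2
(∇×G)₃ = ∂G₂/∂x − ∂G₁/∂y = 3*x^3 + 27*x^2 + 24*x
∇×G = (0, -20*z^3 + z - 2, 3*x^3 + 27*x^2 + 24*x)
At (-2, -2, 3): (0, -539, 36).

(0, -539, 36)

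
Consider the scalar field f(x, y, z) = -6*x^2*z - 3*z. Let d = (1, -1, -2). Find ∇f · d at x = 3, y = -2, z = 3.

6

∂f/∂x = -12*x*z
∂f/∂y = 0
∂f/∂z = -6*x^2 - 3
∇f at (3, -2, 3) = (-108, 0, -57)
∇f · d = (-108)(1) + (0)(-1) + (-57)(-2) = 6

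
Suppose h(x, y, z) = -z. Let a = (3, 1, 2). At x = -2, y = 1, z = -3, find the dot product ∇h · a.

-2

∂h/∂x = 0
∂h/∂y = 0
∂h/∂z = -1
∇h at (-2, 1, -3) = (0, 0, -1)
∇h · a = (0)(3) + (0)(1) + (-1)(2) = -2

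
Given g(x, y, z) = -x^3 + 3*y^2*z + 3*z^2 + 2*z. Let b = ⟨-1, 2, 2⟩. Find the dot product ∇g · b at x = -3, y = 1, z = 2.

85

∂g/∂x = -3*x^2
∂g/∂y = 6*y*z
∂g/∂z = 3*y^2 + 6*z + 2
∇g at (-3, 1, 2) = (-27, 12, 17)
∇g · b = (-27)(-1) + (12)(2) + (17)(2) = 85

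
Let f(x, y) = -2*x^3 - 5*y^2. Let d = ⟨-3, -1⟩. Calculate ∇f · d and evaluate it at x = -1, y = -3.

∂f/∂x = -6*x^2
∂f/∂y = -10*y
∇f at (-1, -3) = (-6, 30)
∇f · d = (-6)(-3) + (30)(-1) = -12

-12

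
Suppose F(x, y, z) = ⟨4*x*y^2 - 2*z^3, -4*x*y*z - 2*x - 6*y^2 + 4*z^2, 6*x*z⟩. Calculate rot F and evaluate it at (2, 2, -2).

(∇×F)₁ = ∂F₃/∂y − ∂F₂/∂z = 4*x*y - 8*z
(∇×F)₂ = ∂F₁/∂z − ∂F₃/∂x = -6*z^2 - 6*z
(∇×F)₃ = ∂F₂/∂x − ∂F₁/∂y = -8*x*y - 4*y*z - 2
∇×F = (4*x*y - 8*z, -6*z^2 - 6*z, -8*x*y - 4*y*z - 2)
At (2, 2, -2): (32, -12, -18).

(32, -12, -18)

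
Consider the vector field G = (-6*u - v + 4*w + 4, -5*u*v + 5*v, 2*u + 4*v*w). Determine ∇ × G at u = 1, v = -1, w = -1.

(-4, 2, 6)

(∇×G)₁ = ∂G₃/∂v − ∂G₂/∂w = 4*w
(∇×G)₂ = ∂G₁/∂w − ∂G₃/∂u = 2
(∇×G)₃ = ∂G₂/∂u − ∂G₁/∂v = -5*v + 1
∇×G = (4*w, 2, -5*v + 1)
At (1, -1, -1): (-4, 2, 6).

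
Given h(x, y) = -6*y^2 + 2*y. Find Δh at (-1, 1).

∂²h/∂x² = 0
∂²h/∂y² = -12
∇²h = -12
At (-1, 1): -12.

-12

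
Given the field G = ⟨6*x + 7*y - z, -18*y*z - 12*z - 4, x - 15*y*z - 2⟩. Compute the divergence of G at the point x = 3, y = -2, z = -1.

54

∂G₁/∂x = 6
∂G₂/∂y = -18*z
∂G₃/∂z = -15*y
∇·G = -15*y - 18*z + 6
At (3, -2, -1): 54.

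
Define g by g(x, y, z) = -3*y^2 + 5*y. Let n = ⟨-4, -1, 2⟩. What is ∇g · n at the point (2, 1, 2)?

1

∂g/∂x = 0
∂g/∂y = -6*y + 5
∂g/∂z = 0
∇g at (2, 1, 2) = (0, -1, 0)
∇g · n = (0)(-4) + (-1)(-1) + (0)(2) = 1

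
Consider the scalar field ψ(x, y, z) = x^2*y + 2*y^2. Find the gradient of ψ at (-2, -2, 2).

(8, -4, 0)

∂ψ/∂x = 2*x*y
∂ψ/∂y = x^2 + 4*y
∂ψ/∂z = 0
∇ψ = (2*x*y, x^2 + 4*y, 0)
At (-2, -2, 2): (8, -4, 0).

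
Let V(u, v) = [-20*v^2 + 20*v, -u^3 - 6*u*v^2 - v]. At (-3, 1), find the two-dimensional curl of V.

∂V₂/∂u = -3*u^2 - 6*v^2
∂V₁/∂v = -40*v + 20
Scalar curl = -3*u^2 - 6*v^2 + 40*v - 20
At (-3, 1): -13.

-13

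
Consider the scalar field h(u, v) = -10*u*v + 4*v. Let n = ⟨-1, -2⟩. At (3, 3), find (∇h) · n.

∂h/∂u = -10*v
∂h/∂v = -10*u + 4
∇h at (3, 3) = (-30, -26)
∇h · n = (-30)(-1) + (-26)(-2) = 82

82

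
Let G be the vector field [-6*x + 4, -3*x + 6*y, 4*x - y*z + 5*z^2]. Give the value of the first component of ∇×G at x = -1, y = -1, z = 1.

-1

(∇×G)_1 = ∂G₃/∂y − ∂G₂/∂z
= -z − (0)
= -z
At (-1, -1, 1): -1.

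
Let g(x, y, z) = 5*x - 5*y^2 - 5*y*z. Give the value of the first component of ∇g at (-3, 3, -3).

5

(∇g)_1 = ∂g/∂x = 5
At (-3, 3, -3): 5.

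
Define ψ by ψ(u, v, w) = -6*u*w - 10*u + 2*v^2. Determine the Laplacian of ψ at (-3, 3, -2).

4

∂²ψ/∂u² = 0
∂²ψ/∂v² = 4
∂²ψ/∂w² = 0
∇²ψ = 4
At (-3, 3, -2): 4.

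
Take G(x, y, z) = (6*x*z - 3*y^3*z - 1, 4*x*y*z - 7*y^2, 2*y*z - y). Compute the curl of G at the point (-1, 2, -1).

(∇×G)₁ = ∂G₃/∂y − ∂G₂/∂z = -4*x*y + 2*z - 1
(∇×G)₂ = ∂G₁/∂z − ∂G₃/∂x = 6*x - 3*y^3
(∇×G)₃ = ∂G₂/∂x − ∂G₁/∂y = 9*y^2*z + 4*y*z
∇×G = (-4*x*y + 2*z - 1, 6*x - 3*y^3, 9*y^2*z + 4*y*z)
At (-1, 2, -1): (5, -30, -44).

(5, -30, -44)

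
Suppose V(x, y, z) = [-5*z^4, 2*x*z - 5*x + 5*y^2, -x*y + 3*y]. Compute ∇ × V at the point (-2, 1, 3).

(∇×V)₁ = ∂V₃/∂y − ∂V₂/∂z = -3*x + 3
(∇×V)₂ = ∂V₁/∂z − ∂V₃/∂x = y - 20*z^3
(∇×V)₃ = ∂V₂/∂x − ∂V₁/∂y = 2*z - 5
∇×V = (-3*x + 3, y - 20*z^3, 2*z - 5)
At (-2, 1, 3): (9, -539, 1).

(9, -539, 1)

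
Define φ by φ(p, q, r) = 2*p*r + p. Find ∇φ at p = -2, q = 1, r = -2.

(-3, 0, -4)

∂φ/∂p = 2*r + 1
∂φ/∂q = 0
∂φ/∂r = 2*p
∇φ = (2*r + 1, 0, 2*p)
At (-2, 1, -2): (-3, 0, -4).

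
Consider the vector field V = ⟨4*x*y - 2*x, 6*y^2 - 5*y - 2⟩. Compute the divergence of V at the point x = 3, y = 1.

∂V₁/∂x = 4*y - 2
∂V₂/∂y = 12*y - 5
∇·V = 16*y - 7
At (3, 1): 9.

9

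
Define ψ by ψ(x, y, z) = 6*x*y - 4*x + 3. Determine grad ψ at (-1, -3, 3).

∂ψ/∂x = 6*y - 4
∂ψ/∂y = 6*x
∂ψ/∂z = 0
∇ψ = (6*y - 4, 6*x, 0)
At (-1, -3, 3): (-22, -6, 0).

(-22, -6, 0)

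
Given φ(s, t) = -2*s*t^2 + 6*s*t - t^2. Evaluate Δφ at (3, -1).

∂²φ/∂s² = 0
∂²φ/∂t² = -2*(2*s + 1)
∇²φ = -4*s - 2
At (3, -1): -14.

-14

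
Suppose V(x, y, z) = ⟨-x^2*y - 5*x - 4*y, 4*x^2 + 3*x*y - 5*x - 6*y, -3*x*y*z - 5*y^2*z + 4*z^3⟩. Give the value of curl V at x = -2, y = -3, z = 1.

(∇×V)₁ = ∂V₃/∂y − ∂V₂/∂z = -3*x*z - 10*y*z
(∇×V)₂ = ∂V₁/∂z − ∂V₃/∂x = 3*y*z
(∇×V)₃ = ∂V₂/∂x − ∂V₁/∂y = x^2 + 8*x + 3*y - 1
∇×V = (-3*x*z - 10*y*z, 3*y*z, x^2 + 8*x + 3*y - 1)
At (-2, -3, 1): (36, -9, -22).

(36, -9, -22)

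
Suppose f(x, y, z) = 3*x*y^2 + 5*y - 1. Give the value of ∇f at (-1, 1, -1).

(3, -1, 0)

∂f/∂x = 3*y^2
∂f/∂y = 6*x*y + 5
∂f/∂z = 0
∇f = (3*y^2, 6*x*y + 5, 0)
At (-1, 1, -1): (3, -1, 0).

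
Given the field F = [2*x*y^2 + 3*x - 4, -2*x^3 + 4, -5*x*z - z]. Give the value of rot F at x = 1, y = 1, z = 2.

(∇×F)₁ = ∂F₃/∂y − ∂F₂/∂z = 0
(∇×F)₂ = ∂F₁/∂z − ∂F₃/∂x = 5*z
(∇×F)₃ = ∂F₂/∂x − ∂F₁/∂y = -6*x^2 - 4*x*y
∇×F = (0, 5*z, -6*x^2 - 4*x*y)
At (1, 1, 2): (0, 10, -10).

(0, 10, -10)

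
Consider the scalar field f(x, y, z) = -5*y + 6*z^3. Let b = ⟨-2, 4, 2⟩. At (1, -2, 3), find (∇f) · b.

304

∂f/∂x = 0
∂f/∂y = -5
∂f/∂z = 18*z^2
∇f at (1, -2, 3) = (0, -5, 162)
∇f · b = (0)(-2) + (-5)(4) + (162)(2) = 304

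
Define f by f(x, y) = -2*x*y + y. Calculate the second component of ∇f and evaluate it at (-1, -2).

(∇f)_2 = ∂f/∂y = -2*x + 1
At (-1, -2): 3.

3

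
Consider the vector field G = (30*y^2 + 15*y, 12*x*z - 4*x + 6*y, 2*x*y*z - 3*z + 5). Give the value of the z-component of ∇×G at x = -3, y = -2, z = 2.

125

(∇×G)_3 = ∂G₂/∂x − ∂G₁/∂y
= 12*z - 4 − (60*y + 15)
= -60*y + 12*z - 19
At (-3, -2, 2): 125.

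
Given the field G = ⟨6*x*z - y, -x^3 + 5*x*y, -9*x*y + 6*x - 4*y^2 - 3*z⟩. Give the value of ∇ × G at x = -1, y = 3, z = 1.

(∇×G)₁ = ∂G₃/∂y − ∂G₂/∂z = -9*x - 8*y
(∇×G)₂ = ∂G₁/∂z − ∂G₃/∂x = 6*x + 9*y - 6
(∇×G)₃ = ∂G₂/∂x − ∂G₁/∂y = -3*x^2 + 5*y + 1
∇×G = (-9*x - 8*y, 6*x + 9*y - 6, -3*x^2 + 5*y + 1)
At (-1, 3, 1): (-15, 15, 13).

(-15, 15, 13)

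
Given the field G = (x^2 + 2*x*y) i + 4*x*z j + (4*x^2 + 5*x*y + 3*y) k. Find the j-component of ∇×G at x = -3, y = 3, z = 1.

(∇×G)_2 = ∂G₁/∂z − ∂G₃/∂x
= 0 − (8*x + 5*y)
= -8*x - 5*y
At (-3, 3, 1): 9.

9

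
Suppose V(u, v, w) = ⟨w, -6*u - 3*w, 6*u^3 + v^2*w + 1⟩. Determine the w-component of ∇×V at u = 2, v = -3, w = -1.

-6

(∇×V)_3 = ∂V₂/∂u − ∂V₁/∂v
= -6 − (0)
= -6
At (2, -3, -1): -6.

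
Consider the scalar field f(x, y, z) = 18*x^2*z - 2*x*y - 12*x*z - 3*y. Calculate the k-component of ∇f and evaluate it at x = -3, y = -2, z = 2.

198

(∇f)_3 = ∂f/∂z = 18*x^2 - 12*x
At (-3, -2, 2): 198.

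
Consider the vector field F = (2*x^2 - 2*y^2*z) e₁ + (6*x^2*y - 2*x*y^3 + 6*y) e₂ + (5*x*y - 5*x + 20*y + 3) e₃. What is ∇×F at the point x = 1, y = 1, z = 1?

(25, -2, 14)

(∇×F)₁ = ∂F₃/∂y − ∂F₂/∂z = 5*x + 20
(∇×F)₂ = ∂F₁/∂z − ∂F₃/∂x = -2*y^2 - 5*y + 5
(∇×F)₃ = ∂F₂/∂x − ∂F₁/∂y = 12*x*y - 2*y^3 + 4*y*z
∇×F = (5*x + 20, -2*y^2 - 5*y + 5, 12*x*y - 2*y^3 + 4*y*z)
At (1, 1, 1): (25, -2, 14).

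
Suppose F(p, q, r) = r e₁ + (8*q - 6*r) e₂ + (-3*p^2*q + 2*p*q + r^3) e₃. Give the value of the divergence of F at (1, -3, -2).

20

∂F₁/∂p = 0
∂F₂/∂q = 8
∂F₃/∂r = 3*r^2
∇·F = 3*r^2 + 8
At (1, -3, -2): 20.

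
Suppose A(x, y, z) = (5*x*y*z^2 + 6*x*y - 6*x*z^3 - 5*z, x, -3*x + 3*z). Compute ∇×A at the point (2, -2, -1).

(∇×A)₁ = ∂A₃/∂y − ∂A₂/∂z = 0
(∇×A)₂ = ∂A₁/∂z − ∂A₃/∂x = 10*x*y*z - 18*x*z^2 - 2
(∇×A)₃ = ∂A₂/∂x − ∂A₁/∂y = -5*x*z^2 - 6*x + 1
∇×A = (0, 10*x*y*z - 18*x*z^2 - 2, -5*x*z^2 - 6*x + 1)
At (2, -2, -1): (0, 2, -21).

(0, 2, -21)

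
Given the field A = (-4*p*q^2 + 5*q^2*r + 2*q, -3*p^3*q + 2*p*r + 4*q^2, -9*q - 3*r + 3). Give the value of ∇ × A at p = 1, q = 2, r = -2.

(∇×A)₁ = ∂A₃/∂q − ∂A₂/∂r = -2*p - 9
(∇×A)₂ = ∂A₁/∂r − ∂A₃/∂p = 5*q^2
(∇×A)₃ = ∂A₂/∂p − ∂A₁/∂q = -9*p^2*q + 8*p*q - 10*q*r + 2*r - 2
∇×A = (-2*p - 9, 5*q^2, -9*p^2*q + 8*p*q - 10*q*r + 2*r - 2)
At (1, 2, -2): (-11, 20, 32).

(-11, 20, 32)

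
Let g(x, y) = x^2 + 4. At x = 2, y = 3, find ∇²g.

2

∂²g/∂x² = 2
∂²g/∂y² = 0
∇²g = 2
At (2, 3): 2.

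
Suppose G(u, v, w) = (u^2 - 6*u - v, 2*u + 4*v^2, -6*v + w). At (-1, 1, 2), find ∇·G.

1

∂G₁/∂u = 2*u - 6
∂G₂/∂v = 8*v
∂G₃/∂w = 1
∇·G = 2*u + 8*v - 5
At (-1, 1, 2): 1.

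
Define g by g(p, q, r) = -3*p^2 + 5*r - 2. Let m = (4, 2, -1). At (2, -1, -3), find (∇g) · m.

∂g/∂p = -6*p
∂g/∂q = 0
∂g/∂r = 5
∇g at (2, -1, -3) = (-12, 0, 5)
∇g · m = (-12)(4) + (0)(2) + (5)(-1) = -53

-53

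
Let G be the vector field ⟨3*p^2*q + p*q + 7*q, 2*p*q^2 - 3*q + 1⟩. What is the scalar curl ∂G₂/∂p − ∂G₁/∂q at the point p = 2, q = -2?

-13

∂G₂/∂p = 2*q^2
∂G₁/∂q = 3*p^2 + p + 7
Scalar curl = -3*p^2 - p + 2*q^2 - 7
At (2, -2): -13.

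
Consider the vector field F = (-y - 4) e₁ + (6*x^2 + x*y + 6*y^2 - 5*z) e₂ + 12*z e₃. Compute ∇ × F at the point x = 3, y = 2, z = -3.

(5, 0, 39)

(∇×F)₁ = ∂F₃/∂y − ∂F₂/∂z = 5
(∇×F)₂ = ∂F₁/∂z − ∂F₃/∂x = 0
(∇×F)₃ = ∂F₂/∂x − ∂F₁/∂y = 12*x + y + 1
∇×F = (5, 0, 12*x + y + 1)
At (3, 2, -3): (5, 0, 39).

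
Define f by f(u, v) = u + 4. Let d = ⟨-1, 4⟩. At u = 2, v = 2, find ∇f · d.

∂f/∂u = 1
∂f/∂v = 0
∇f at (2, 2) = (1, 0)
∇f · d = (1)(-1) + (0)(4) = -1

-1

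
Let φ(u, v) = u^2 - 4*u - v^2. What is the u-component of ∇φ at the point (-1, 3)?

(∇φ)_1 = ∂φ/∂u = 2*u - 4
At (-1, 3): -6.

-6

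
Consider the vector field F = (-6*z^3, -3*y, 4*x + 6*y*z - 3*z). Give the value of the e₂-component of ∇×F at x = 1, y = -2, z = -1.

(∇×F)_2 = ∂F₁/∂z − ∂F₃/∂x
= -18*z^2 − (4)
= -18*z^2 - 4
At (1, -2, -1): -22.

-22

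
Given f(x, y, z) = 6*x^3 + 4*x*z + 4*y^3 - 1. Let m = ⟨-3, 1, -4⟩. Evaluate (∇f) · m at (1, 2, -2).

2

∂f/∂x = 18*x^2 + 4*z
∂f/∂y = 12*y^2
∂f/∂z = 4*x
∇f at (1, 2, -2) = (10, 48, 4)
∇f · m = (10)(-3) + (48)(1) + (4)(-4) = 2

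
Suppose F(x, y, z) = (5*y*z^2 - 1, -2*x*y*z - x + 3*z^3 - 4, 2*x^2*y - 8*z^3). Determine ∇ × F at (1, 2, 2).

(∇×F)₁ = ∂F₃/∂y − ∂F₂/∂z = 2*x^2 + 2*x*y - 9*z^2
(∇×F)₂ = ∂F₁/∂z − ∂F₃/∂x = -4*x*y + 10*y*z
(∇×F)₃ = ∂F₂/∂x − ∂F₁/∂y = -2*y*z - 5*z^2 - 1
∇×F = (2*x^2 + 2*x*y - 9*z^2, -4*x*y + 10*y*z, -2*y*z - 5*z^2 - 1)
At (1, 2, 2): (-30, 32, -29).

(-30, 32, -29)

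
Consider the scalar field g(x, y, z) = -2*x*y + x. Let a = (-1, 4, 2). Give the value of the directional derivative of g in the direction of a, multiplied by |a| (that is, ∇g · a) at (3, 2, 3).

-21

∂g/∂x = -2*y + 1
∂g/∂y = -2*x
∂g/∂z = 0
∇g at (3, 2, 3) = (-3, -6, 0)
∇g · a = (-3)(-1) + (-6)(4) + (0)(2) = -21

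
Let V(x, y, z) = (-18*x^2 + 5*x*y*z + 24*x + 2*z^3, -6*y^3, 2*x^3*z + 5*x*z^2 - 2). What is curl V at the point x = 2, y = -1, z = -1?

(∇×V)₁ = ∂V₃/∂y − ∂V₂/∂z = 0
(∇×V)₂ = ∂V₁/∂z − ∂V₃/∂x = -6*x^2*z + 5*x*y + z^2
(∇×V)₃ = ∂V₂/∂x − ∂V₁/∂y = -5*x*z
∇×V = (0, -6*x^2*z + 5*x*y + z^2, -5*x*z)
At (2, -1, -1): (0, 15, 10).

(0, 15, 10)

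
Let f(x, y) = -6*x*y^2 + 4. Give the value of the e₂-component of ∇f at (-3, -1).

-36

(∇f)_2 = ∂f/∂y = -12*x*y
At (-3, -1): -36.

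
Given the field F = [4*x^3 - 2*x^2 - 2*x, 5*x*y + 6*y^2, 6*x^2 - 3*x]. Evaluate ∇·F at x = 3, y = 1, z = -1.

121

∂F₁/∂x = 12*x^2 - 4*x - 2
∂F₂/∂y = 5*x + 12*y
∂F₃/∂z = 0
∇·F = 12*x^2 + x + 12*y - 2
At (3, 1, -1): 121.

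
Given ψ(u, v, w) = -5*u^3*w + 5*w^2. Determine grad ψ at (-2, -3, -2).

∂ψ/∂u = -15*u^2*w
∂ψ/∂v = 0
∂ψ/∂w = -5*u^3 + 10*w
∇ψ = (-15*u^2*w, 0, -5*u^3 + 10*w)
At (-2, -3, -2): (120, 0, 20).

(120, 0, 20)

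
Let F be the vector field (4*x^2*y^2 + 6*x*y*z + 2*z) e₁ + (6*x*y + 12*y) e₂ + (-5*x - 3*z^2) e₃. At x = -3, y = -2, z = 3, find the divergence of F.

-156

∂F₁/∂x = 8*x*y^2 + 6*y*z
∂F₂/∂y = 6*x + 12
∂F₃/∂z = -6*z
∇·F = 8*x*y^2 + 6*x + 6*y*z - 6*z + 12
At (-3, -2, 3): -156.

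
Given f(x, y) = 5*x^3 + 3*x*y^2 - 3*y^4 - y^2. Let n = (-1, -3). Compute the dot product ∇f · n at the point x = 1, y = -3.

-978

∂f/∂x = 15*x^2 + 3*y^2
∂f/∂y = 6*x*y - 12*y^3 - 2*y
∇f at (1, -3) = (42, 312)
∇f · n = (42)(-1) + (312)(-3) = -978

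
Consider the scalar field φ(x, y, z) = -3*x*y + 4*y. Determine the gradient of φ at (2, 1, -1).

∂φ/∂x = -3*y
∂φ/∂y = -3*x + 4
∂φ/∂z = 0
∇φ = (-3*y, -3*x + 4, 0)
At (2, 1, -1): (-3, -2, 0).

(-3, -2, 0)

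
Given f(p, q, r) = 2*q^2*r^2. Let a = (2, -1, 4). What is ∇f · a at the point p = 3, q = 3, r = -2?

-336

∂f/∂p = 0
∂f/∂q = 4*q*r^2
∂f/∂r = 4*q^2*r
∇f at (3, 3, -2) = (0, 48, -72)
∇f · a = (0)(2) + (48)(-1) + (-72)(4) = -336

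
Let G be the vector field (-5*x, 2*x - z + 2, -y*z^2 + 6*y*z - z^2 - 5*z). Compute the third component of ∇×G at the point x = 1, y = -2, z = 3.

(∇×G)_3 = ∂G₂/∂x − ∂G₁/∂y
= 2 − (0)
= 2
At (1, -2, 3): 2.

2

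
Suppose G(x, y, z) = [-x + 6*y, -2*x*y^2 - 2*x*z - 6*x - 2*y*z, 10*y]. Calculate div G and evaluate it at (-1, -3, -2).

-9

∂G₁/∂x = -1
∂G₂/∂y = -4*x*y - 2*z
∂G₃/∂z = 0
∇·G = -4*x*y - 2*z - 1
At (-1, -3, -2): -9.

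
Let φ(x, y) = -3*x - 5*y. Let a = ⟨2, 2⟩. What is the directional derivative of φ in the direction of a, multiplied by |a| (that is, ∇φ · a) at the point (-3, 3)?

-16

∂φ/∂x = -3
∂φ/∂y = -5
∇φ at (-3, 3) = (-3, -5)
∇φ · a = (-3)(2) + (-5)(2) = -16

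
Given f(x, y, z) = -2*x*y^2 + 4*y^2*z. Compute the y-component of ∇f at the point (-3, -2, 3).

(∇f)_2 = ∂f/∂y = -4*x*y + 8*y*z
At (-3, -2, 3): -72.

-72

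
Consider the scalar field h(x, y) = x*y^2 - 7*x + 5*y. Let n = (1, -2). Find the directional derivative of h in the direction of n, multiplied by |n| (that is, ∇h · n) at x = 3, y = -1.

-4

∂h/∂x = y^2 - 7
∂h/∂y = 2*x*y + 5
∇h at (3, -1) = (-6, -1)
∇h · n = (-6)(1) + (-1)(-2) = -4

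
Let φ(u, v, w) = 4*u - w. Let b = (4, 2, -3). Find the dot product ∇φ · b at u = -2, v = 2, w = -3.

∂φ/∂u = 4
∂φ/∂v = 0
∂φ/∂w = -1
∇φ at (-2, 2, -3) = (4, 0, -1)
∇φ · b = (4)(4) + (0)(2) + (-1)(-3) = 19

19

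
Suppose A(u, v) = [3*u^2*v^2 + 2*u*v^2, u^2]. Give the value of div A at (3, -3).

180

∂A₁/∂u = 6*u*v^2 + 2*v^2
∂A₂/∂v = 0
∇·A = 6*u*v^2 + 2*v^2
At (3, -3): 180.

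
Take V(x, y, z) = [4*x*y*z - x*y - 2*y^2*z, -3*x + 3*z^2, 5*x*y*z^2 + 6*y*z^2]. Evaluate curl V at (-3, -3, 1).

(∇×V)₁ = ∂V₃/∂y − ∂V₂/∂z = 5*x*z^2 + 6*z^2 - 6*z
(∇×V)₂ = ∂V₁/∂z − ∂V₃/∂x = 4*x*y - 2*y^2 - 5*y*z^2
(∇×V)₃ = ∂V₂/∂x − ∂V₁/∂y = -4*x*z + x + 4*y*z - 3
∇×V = (5*x*z^2 + 6*z^2 - 6*z, 4*x*y - 2*y^2 - 5*y*z^2, -4*x*z + x + 4*y*z - 3)
At (-3, -3, 1): (-15, 33, -6).

(-15, 33, -6)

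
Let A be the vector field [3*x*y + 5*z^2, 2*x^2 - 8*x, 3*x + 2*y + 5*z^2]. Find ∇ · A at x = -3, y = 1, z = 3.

33

∂A₁/∂x = 3*y
∂A₂/∂y = 0
∂A₃/∂z = 10*z
∇·A = 3*y + 10*z
At (-3, 1, 3): 33.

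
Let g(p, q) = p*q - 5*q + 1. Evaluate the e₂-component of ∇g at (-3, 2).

-8

(∇g)_2 = ∂g/∂q = p - 5
At (-3, 2): -8.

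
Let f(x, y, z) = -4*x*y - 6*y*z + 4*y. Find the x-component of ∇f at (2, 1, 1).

(∇f)_1 = ∂f/∂x = -4*y
At (2, 1, 1): -4.

-4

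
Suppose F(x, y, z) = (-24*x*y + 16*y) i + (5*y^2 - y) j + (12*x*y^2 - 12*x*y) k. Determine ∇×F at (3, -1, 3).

(-108, -24, 56)

(∇×F)₁ = ∂F₃/∂y − ∂F₂/∂z = 24*x*y - 12*x
(∇×F)₂ = ∂F₁/∂z − ∂F₃/∂x = -12*y^2 + 12*y
(∇×F)₃ = ∂F₂/∂x − ∂F₁/∂y = 24*x - 16
∇×F = (24*x*y - 12*x, -12*y^2 + 12*y, 24*x - 16)
At (3, -1, 3): (-108, -24, 56).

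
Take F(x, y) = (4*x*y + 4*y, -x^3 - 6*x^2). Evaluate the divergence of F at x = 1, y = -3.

-12

∂F₁/∂x = 4*y
∂F₂/∂y = 0
∇·F = 4*y
At (1, -3): -12.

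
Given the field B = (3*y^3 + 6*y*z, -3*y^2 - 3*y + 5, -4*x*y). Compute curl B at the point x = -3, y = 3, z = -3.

(∇×B)₁ = ∂B₃/∂y − ∂B₂/∂z = -4*x
(∇×B)₂ = ∂B₁/∂z − ∂B₃/∂x = 10*y
(∇×B)₃ = ∂B₂/∂x − ∂B₁/∂y = -9*y^2 - 6*z
∇×B = (-4*x, 10*y, -9*y^2 - 6*z)
At (-3, 3, -3): (12, 30, -63).

(12, 30, -63)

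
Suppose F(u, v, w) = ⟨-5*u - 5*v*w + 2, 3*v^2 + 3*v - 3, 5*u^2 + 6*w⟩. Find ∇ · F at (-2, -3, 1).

-14

∂F₁/∂u = -5
∂F₂/∂v = 6*v + 3
∂F₃/∂w = 6
∇·F = 6*v + 4
At (-2, -3, 1): -14.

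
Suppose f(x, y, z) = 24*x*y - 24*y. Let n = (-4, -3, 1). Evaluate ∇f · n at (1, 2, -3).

-192

∂f/∂x = 24*y
∂f/∂y = 24*x - 24
∂f/∂z = 0
∇f at (1, 2, -3) = (48, 0, 0)
∇f · n = (48)(-4) + (0)(-3) + (0)(1) = -192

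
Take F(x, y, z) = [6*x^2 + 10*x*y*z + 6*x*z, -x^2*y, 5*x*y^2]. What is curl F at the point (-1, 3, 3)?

(-30, -81, 36)

(∇×F)₁ = ∂F₃/∂y − ∂F₂/∂z = 10*x*y
(∇×F)₂ = ∂F₁/∂z − ∂F₃/∂x = 10*x*y + 6*x - 5*y^2
(∇×F)₃ = ∂F₂/∂x − ∂F₁/∂y = -2*x*y - 10*x*z
∇×F = (10*x*y, 10*x*y + 6*x - 5*y^2, -2*x*y - 10*x*z)
At (-1, 3, 3): (-30, -81, 36).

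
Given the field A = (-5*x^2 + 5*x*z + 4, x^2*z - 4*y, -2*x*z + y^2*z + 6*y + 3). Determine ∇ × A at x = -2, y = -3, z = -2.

(∇×A)₁ = ∂A₃/∂y − ∂A₂/∂z = -x^2 + 2*y*z + 6
(∇×A)₂ = ∂A₁/∂z − ∂A₃/∂x = 5*x + 2*z
(∇×A)₃ = ∂A₂/∂x − ∂A₁/∂y = 2*x*z
∇×A = (-x^2 + 2*y*z + 6, 5*x + 2*z, 2*x*z)
At (-2, -3, -2): (14, -14, 8).

(14, -14, 8)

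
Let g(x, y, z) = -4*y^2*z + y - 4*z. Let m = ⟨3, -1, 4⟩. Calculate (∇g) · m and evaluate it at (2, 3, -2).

-209

∂g/∂x = 0
∂g/∂y = -8*y*z + 1
∂g/∂z = -4*y^2 - 4
∇g at (2, 3, -2) = (0, 49, -40)
∇g · m = (0)(3) + (49)(-1) + (-40)(4) = -209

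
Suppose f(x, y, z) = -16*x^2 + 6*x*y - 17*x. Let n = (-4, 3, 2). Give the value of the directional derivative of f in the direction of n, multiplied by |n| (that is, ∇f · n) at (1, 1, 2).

190

∂f/∂x = -32*x + 6*y - 17
∂f/∂y = 6*x
∂f/∂z = 0
∇f at (1, 1, 2) = (-43, 6, 0)
∇f · n = (-43)(-4) + (6)(3) + (0)(2) = 190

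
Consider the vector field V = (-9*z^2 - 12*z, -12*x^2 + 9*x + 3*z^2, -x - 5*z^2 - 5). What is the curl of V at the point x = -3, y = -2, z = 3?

(-18, -65, 81)

(∇×V)₁ = ∂V₃/∂y − ∂V₂/∂z = -6*z
(∇×V)₂ = ∂V₁/∂z − ∂V₃/∂x = -18*z - 11
(∇×V)₃ = ∂V₂/∂x − ∂V₁/∂y = -24*x + 9
∇×V = (-6*z, -18*z - 11, -24*x + 9)
At (-3, -2, 3): (-18, -65, 81).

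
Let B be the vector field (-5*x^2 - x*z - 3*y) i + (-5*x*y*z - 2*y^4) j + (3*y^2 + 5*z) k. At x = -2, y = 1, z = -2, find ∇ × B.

(-4, 2, 13)

(∇×B)₁ = ∂B₃/∂y − ∂B₂/∂z = 5*x*y + 6*y
(∇×B)₂ = ∂B₁/∂z − ∂B₃/∂x = -x
(∇×B)₃ = ∂B₂/∂x − ∂B₁/∂y = -5*y*z + 3
∇×B = (5*x*y + 6*y, -x, -5*y*z + 3)
At (-2, 1, -2): (-4, 2, 13).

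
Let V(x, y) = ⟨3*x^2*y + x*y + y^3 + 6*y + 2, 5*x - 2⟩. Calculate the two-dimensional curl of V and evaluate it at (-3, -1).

-28

∂V₂/∂x = 5
∂V₁/∂y = 3*x^2 + x + 3*y^2 + 6
Scalar curl = -3*x^2 - x - 3*y^2 - 1
At (-3, -1): -28.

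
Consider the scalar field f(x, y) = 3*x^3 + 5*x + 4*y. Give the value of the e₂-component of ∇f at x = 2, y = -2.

(∇f)_2 = ∂f/∂y = 4
At (2, -2): 4.

4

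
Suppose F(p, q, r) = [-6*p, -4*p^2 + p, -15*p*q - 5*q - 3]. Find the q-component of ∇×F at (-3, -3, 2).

(∇×F)_2 = ∂F₁/∂r − ∂F₃/∂p
= 0 − (-15*q)
= 15*q
At (-3, -3, 2): -45.

-45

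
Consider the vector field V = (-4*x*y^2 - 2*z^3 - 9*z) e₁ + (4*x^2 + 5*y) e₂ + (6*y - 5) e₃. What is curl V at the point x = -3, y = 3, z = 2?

(∇×V)₁ = ∂V₃/∂y − ∂V₂/∂z = 6
(∇×V)₂ = ∂V₁/∂z − ∂V₃/∂x = -6*z^2 - 9
(∇×V)₃ = ∂V₂/∂x − ∂V₁/∂y = 8*x*y + 8*x
∇×V = (6, -6*z^2 - 9, 8*x*y + 8*x)
At (-3, 3, 2): (6, -33, -96).

(6, -33, -96)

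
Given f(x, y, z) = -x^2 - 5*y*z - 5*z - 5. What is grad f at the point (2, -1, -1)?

∂f/∂x = -2*x
∂f/∂y = -5*z
∂f/∂z = -5*y - 5
∇f = (-2*x, -5*z, -5*y - 5)
At (2, -1, -1): (-4, 5, 0).

(-4, 5, 0)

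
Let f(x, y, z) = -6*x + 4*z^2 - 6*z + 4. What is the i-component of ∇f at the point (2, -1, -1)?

-6

(∇f)_1 = ∂f/∂x = -6
At (2, -1, -1): -6.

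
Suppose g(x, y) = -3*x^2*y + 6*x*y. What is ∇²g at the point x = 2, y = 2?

-12

∂²g/∂x² = -6*y
∂²g/∂y² = 0
∇²g = -6*y
At (2, 2): -12.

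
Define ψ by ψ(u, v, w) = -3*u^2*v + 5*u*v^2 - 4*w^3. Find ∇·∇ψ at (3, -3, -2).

∂²ψ/∂u² = -6*v
∂²ψ/∂v² = 10*u
∂²ψ/∂w² = -24*w
∇²ψ = 10*u - 6*v - 24*w
At (3, -3, -2): 96.

96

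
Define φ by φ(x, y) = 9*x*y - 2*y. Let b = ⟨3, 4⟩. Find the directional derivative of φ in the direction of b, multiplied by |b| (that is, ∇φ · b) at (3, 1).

127

∂φ/∂x = 9*y
∂φ/∂y = 9*x - 2
∇φ at (3, 1) = (9, 25)
∇φ · b = (9)(3) + (25)(4) = 127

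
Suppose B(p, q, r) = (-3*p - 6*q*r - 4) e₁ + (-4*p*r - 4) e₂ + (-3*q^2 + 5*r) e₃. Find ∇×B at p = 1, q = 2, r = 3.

(-8, -12, 6)

(∇×B)₁ = ∂B₃/∂q − ∂B₂/∂r = 4*p - 6*q
(∇×B)₂ = ∂B₁/∂r − ∂B₃/∂p = -6*q
(∇×B)₃ = ∂B₂/∂p − ∂B₁/∂q = 2*r
∇×B = (4*p - 6*q, -6*q, 2*r)
At (1, 2, 3): (-8, -12, 6).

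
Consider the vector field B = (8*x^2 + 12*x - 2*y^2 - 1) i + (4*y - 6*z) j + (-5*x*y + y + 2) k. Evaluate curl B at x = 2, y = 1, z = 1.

(-3, 5, 4)

(∇×B)₁ = ∂B₃/∂y − ∂B₂/∂z = -5*x + 7
(∇×B)₂ = ∂B₁/∂z − ∂B₃/∂x = 5*y
(∇×B)₃ = ∂B₂/∂x − ∂B₁/∂y = 4*y
∇×B = (-5*x + 7, 5*y, 4*y)
At (2, 1, 1): (-3, 5, 4).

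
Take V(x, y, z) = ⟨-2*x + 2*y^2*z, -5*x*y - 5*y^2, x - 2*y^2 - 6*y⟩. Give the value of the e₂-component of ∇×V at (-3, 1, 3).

(∇×V)_2 = ∂V₁/∂z − ∂V₃/∂x
= 2*y^2 − (1)
= 2*y^2 - 1
At (-3, 1, 3): 1.

1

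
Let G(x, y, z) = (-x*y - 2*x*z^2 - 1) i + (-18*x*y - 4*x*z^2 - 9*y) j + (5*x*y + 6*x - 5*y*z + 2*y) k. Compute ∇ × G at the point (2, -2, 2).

(34, -12, 22)

(∇×G)₁ = ∂G₃/∂y − ∂G₂/∂z = 8*x*z + 5*x - 5*z + 2
(∇×G)₂ = ∂G₁/∂z − ∂G₃/∂x = -4*x*z - 5*y - 6
(∇×G)₃ = ∂G₂/∂x − ∂G₁/∂y = x - 18*y - 4*z^2
∇×G = (8*x*z + 5*x - 5*z + 2, -4*x*z - 5*y - 6, x - 18*y - 4*z^2)
At (2, -2, 2): (34, -12, 22).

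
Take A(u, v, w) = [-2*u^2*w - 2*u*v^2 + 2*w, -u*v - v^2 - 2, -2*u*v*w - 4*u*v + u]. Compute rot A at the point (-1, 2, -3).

(∇×A)₁ = ∂A₃/∂v − ∂A₂/∂w = -2*u*w - 4*u
(∇×A)₂ = ∂A₁/∂w − ∂A₃/∂u = -2*u^2 + 2*v*w + 4*v + 1
(∇×A)₃ = ∂A₂/∂u − ∂A₁/∂v = 4*u*v - v
∇×A = (-2*u*w - 4*u, -2*u^2 + 2*v*w + 4*v + 1, 4*u*v - v)
At (-1, 2, -3): (-2, -5, -10).

(-2, -5, -10)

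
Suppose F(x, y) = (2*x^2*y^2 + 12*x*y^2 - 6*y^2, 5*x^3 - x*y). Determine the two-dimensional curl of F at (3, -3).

∂F₂/∂x = 15*x^2 - y
∂F₁/∂y = 4*x^2*y + 24*x*y - 12*y
Scalar curl = -4*x^2*y + 15*x^2 - 24*x*y + 11*y
At (3, -3): 426.

426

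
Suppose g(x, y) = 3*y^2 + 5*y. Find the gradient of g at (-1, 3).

(0, 23)

∂g/∂x = 0
∂g/∂y = 6*y + 5
∇g = (0, 6*y + 5)
At (-1, 3): (0, 23).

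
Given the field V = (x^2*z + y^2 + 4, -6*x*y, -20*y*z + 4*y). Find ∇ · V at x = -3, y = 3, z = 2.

-54

∂V₁/∂x = 2*x*z
∂V₂/∂y = -6*x
∂V₃/∂z = -20*y
∇·V = 2*x*z - 6*x - 20*y
At (-3, 3, 2): -54.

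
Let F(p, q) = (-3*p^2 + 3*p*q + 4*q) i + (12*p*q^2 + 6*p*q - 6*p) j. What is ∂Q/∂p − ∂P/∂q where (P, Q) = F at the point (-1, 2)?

∂F₂/∂p = 12*q^2 + 6*q - 6
∂F₁/∂q = 3*p + 4
Scalar curl = -3*p + 12*q^2 + 6*q - 10
At (-1, 2): 53.

53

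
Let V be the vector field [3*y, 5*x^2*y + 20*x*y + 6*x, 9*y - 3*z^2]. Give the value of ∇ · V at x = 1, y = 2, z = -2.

37

∂V₁/∂x = 0
∂V₂/∂y = 5*x^2 + 20*x
∂V₃/∂z = -6*z
∇·V = 5*x^2 + 20*x - 6*z
At (1, 2, -2): 37.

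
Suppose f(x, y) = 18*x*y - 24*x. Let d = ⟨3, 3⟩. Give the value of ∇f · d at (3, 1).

∂f/∂x = 18*y - 24
∂f/∂y = 18*x
∇f at (3, 1) = (-6, 54)
∇f · d = (-6)(3) + (54)(3) = 144

144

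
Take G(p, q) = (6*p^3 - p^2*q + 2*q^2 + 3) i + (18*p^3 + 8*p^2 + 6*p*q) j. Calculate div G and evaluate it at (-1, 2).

16

∂G₁/∂p = 18*p^2 - 2*p*q
∂G₂/∂q = 6*p
∇·G = 18*p^2 - 2*p*q + 6*p
At (-1, 2): 16.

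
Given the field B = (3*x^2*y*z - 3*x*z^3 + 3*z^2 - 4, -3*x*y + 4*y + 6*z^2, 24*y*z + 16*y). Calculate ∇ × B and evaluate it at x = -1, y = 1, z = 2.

(∇×B)₁ = ∂B₃/∂y − ∂B₂/∂z = 12*z + 16
(∇×B)₂ = ∂B₁/∂z − ∂B₃/∂x = 3*x^2*y - 9*x*z^2 + 6*z
(∇×B)₃ = ∂B₂/∂x − ∂B₁/∂y = -3*x^2*z - 3*y
∇×B = (12*z + 16, 3*x^2*y - 9*x*z^2 + 6*z, -3*x^2*z - 3*y)
At (-1, 1, 2): (40, 51, -9).

(40, 51, -9)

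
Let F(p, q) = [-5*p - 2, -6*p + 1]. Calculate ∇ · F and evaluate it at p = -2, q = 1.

∂F₁/∂p = -5
∂F₂/∂q = 0
∇·F = -5
At (-2, 1): -5.

-5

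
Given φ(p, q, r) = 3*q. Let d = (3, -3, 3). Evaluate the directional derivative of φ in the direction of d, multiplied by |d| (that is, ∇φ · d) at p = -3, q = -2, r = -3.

-9

∂φ/∂p = 0
∂φ/∂q = 3
∂φ/∂r = 0
∇φ at (-3, -2, -3) = (0, 3, 0)
∇φ · d = (0)(3) + (3)(-3) + (0)(3) = -9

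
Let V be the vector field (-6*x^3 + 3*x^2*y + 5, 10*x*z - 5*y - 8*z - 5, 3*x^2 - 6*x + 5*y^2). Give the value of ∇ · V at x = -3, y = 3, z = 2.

-221

∂V₁/∂x = -18*x^2 + 6*x*y
∂V₂/∂y = -5
∂V₃/∂z = 0
∇·V = -18*x^2 + 6*x*y - 5
At (-3, 3, 2): -221.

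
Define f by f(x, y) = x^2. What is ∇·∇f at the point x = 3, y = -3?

∂²f/∂x² = 2
∂²f/∂y² = 0
∇²f = 2
At (3, -3): 2.

2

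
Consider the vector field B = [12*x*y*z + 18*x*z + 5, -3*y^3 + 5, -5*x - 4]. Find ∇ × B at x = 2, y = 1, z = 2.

(∇×B)₁ = ∂B₃/∂y − ∂B₂/∂z = 0
(∇×B)₂ = ∂B₁/∂z − ∂B₃/∂x = 12*x*y + 18*x + 5
(∇×B)₃ = ∂B₂/∂x − ∂B₁/∂y = -12*x*z
∇×B = (0, 12*x*y + 18*x + 5, -12*x*z)
At (2, 1, 2): (0, 65, -48).

(0, 65, -48)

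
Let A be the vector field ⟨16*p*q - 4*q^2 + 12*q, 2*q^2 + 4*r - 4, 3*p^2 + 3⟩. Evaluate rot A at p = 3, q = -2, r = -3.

(∇×A)₁ = ∂A₃/∂q − ∂A₂/∂r = -4
(∇×A)₂ = ∂A₁/∂r − ∂A₃/∂p = -6*p
(∇×A)₃ = ∂A₂/∂p − ∂A₁/∂q = -16*p + 8*q - 12
∇×A = (-4, -6*p, -16*p + 8*q - 12)
At (3, -2, -3): (-4, -18, -76).

(-4, -18, -76)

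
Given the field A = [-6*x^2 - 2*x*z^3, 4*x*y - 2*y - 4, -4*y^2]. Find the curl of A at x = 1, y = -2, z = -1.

(∇×A)₁ = ∂A₃/∂y − ∂A₂/∂z = -8*y
(∇×A)₂ = ∂A₁/∂z − ∂A₃/∂x = -6*x*z^2
(∇×A)₃ = ∂A₂/∂x − ∂A₁/∂y = 4*y
∇×A = (-8*y, -6*x*z^2, 4*y)
At (1, -2, -1): (16, -6, -8).

(16, -6, -8)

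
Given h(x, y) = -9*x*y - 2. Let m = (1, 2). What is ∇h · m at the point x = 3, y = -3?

-27

∂h/∂x = -9*y
∂h/∂y = -9*x
∇h at (3, -3) = (27, -27)
∇h · m = (27)(1) + (-27)(2) = -27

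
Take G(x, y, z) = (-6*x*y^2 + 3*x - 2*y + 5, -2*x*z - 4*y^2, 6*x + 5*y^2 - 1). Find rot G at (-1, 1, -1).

(∇×G)₁ = ∂G₃/∂y − ∂G₂/∂z = 2*x + 10*y
(∇×G)₂ = ∂G₁/∂z − ∂G₃/∂x = -6
(∇×G)₃ = ∂G₂/∂x − ∂G₁/∂y = 12*x*y - 2*z + 2
∇×G = (2*x + 10*y, -6, 12*x*y - 2*z + 2)
At (-1, 1, -1): (8, -6, -8).

(8, -6, -8)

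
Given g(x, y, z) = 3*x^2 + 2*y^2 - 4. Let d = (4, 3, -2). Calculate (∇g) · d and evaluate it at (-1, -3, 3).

-60

∂g/∂x = 6*x
∂g/∂y = 4*y
∂g/∂z = 0
∇g at (-1, -3, 3) = (-6, -12, 0)
∇g · d = (-6)(4) + (-12)(3) + (0)(-2) = -60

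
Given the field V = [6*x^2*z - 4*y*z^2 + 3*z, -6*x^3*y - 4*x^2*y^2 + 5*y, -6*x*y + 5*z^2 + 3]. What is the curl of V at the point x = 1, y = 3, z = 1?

(∇×V)₁ = ∂V₃/∂y − ∂V₂/∂z = -6*x
(∇×V)₂ = ∂V₁/∂z − ∂V₃/∂x = 6*x^2 - 8*y*z + 6*y + 3
(∇×V)₃ = ∂V₂/∂x − ∂V₁/∂y = -18*x^2*y - 8*x*y^2 + 4*z^2
∇×V = (-6*x, 6*x^2 - 8*y*z + 6*y + 3, -18*x^2*y - 8*x*y^2 + 4*z^2)
At (1, 3, 1): (-6, 3, -122).

(-6, 3, -122)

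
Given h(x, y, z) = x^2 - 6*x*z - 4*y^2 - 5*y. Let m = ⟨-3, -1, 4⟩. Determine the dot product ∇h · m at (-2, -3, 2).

77

∂h/∂x = 2*x - 6*z
∂h/∂y = -8*y - 5
∂h/∂z = -6*x
∇h at (-2, -3, 2) = (-16, 19, 12)
∇h · m = (-16)(-3) + (19)(-1) + (12)(4) = 77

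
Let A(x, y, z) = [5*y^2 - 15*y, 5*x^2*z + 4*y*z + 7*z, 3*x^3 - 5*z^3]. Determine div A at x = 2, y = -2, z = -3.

∂A₁/∂x = 0
∂A₂/∂y = 4*z
∂A₃/∂z = -15*z^2
∇·A = -15*z^2 + 4*z
At (2, -2, -3): -147.

-147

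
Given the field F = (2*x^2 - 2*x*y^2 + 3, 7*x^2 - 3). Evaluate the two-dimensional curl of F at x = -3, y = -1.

∂F₂/∂x = 14*x
∂F₁/∂y = -4*x*y
Scalar curl = 4*x*y + 14*x
At (-3, -1): -30.

-30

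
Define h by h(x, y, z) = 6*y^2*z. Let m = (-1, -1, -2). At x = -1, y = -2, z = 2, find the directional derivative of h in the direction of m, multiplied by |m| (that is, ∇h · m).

∂h/∂x = 0
∂h/∂y = 12*y*z
∂h/∂z = 6*y^2
∇h at (-1, -2, 2) = (0, -48, 24)
∇h · m = (0)(-1) + (-48)(-1) + (24)(-2) = 0

0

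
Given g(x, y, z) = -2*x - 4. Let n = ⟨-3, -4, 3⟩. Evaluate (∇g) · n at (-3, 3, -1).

∂g/∂x = -2
∂g/∂y = 0
∂g/∂z = 0
∇g at (-3, 3, -1) = (-2, 0, 0)
∇g · n = (-2)(-3) + (0)(-4) + (0)(3) = 6

6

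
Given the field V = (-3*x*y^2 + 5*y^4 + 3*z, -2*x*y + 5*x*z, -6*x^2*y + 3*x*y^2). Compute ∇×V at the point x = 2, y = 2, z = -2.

(∇×V)₁ = ∂V₃/∂y − ∂V₂/∂z = -6*x^2 + 6*x*y - 5*x
(∇×V)₂ = ∂V₁/∂z − ∂V₃/∂x = 12*x*y - 3*y^2 + 3
(∇×V)₃ = ∂V₂/∂x − ∂V₁/∂y = 6*x*y - 20*y^3 - 2*y + 5*z
∇×V = (-6*x^2 + 6*x*y - 5*x, 12*x*y - 3*y^2 + 3, 6*x*y - 20*y^3 - 2*y + 5*z)
At (2, 2, -2): (-10, 39, -150).

(-10, 39, -150)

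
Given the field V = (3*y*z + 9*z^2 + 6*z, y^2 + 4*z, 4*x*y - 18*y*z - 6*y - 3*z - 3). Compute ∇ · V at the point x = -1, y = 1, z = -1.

∂V₁/∂x = 0
∂V₂/∂y = 2*y
∂V₃/∂z = -18*y - 3
∇·V = -16*y - 3
At (-1, 1, -1): -19.

-19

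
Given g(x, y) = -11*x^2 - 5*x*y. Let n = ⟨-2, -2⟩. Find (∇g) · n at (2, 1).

118

∂g/∂x = -22*x - 5*y
∂g/∂y = -5*x
∇g at (2, 1) = (-49, -10)
∇g · n = (-49)(-2) + (-10)(-2) = 118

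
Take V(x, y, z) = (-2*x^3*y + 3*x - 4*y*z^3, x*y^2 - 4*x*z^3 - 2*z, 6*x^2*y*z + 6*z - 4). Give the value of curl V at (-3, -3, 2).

(-34, -72, -45)

(∇×V)₁ = ∂V₃/∂y − ∂V₂/∂z = 6*x^2*z + 12*x*z^2 + 2
(∇×V)₂ = ∂V₁/∂z − ∂V₃/∂x = -12*x*y*z - 12*y*z^2
(∇×V)₃ = ∂V₂/∂x − ∂V₁/∂y = 2*x^3 + y^2
∇×V = (6*x^2*z + 12*x*z^2 + 2, -12*x*y*z - 12*y*z^2, 2*x^3 + y^2)
At (-3, -3, 2): (-34, -72, -45).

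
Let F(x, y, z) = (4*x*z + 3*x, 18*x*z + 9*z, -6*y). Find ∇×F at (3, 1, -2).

(-69, 12, -36)

(∇×F)₁ = ∂F₃/∂y − ∂F₂/∂z = -18*x - 15
(∇×F)₂ = ∂F₁/∂z − ∂F₃/∂x = 4*x
(∇×F)₃ = ∂F₂/∂x − ∂F₁/∂y = 18*z
∇×F = (-18*x - 15, 4*x, 18*z)
At (3, 1, -2): (-69, 12, -36).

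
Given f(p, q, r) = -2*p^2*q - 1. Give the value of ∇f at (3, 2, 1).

(-24, -18, 0)

∂f/∂p = -4*p*q
∂f/∂q = -2*p^2
∂f/∂r = 0
∇f = (-4*p*q, -2*p^2, 0)
At (3, 2, 1): (-24, -18, 0).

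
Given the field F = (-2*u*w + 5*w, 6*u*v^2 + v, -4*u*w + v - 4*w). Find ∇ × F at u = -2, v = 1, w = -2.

(1, 1, 6)

(∇×F)₁ = ∂F₃/∂v − ∂F₂/∂w = 1
(∇×F)₂ = ∂F₁/∂w − ∂F₃/∂u = -2*u + 4*w + 5
(∇×F)₃ = ∂F₂/∂u − ∂F₁/∂v = 6*v^2
∇×F = (1, -2*u + 4*w + 5, 6*v^2)
At (-2, 1, -2): (1, 1, 6).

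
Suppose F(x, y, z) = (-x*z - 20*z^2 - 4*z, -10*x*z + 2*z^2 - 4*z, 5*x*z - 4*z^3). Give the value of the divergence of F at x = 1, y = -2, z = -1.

-6

∂F₁/∂x = -z
∂F₂/∂y = 0
∂F₃/∂z = 5*x - 12*z^2
∇·F = 5*x - 12*z^2 - z
At (1, -2, -1): -6.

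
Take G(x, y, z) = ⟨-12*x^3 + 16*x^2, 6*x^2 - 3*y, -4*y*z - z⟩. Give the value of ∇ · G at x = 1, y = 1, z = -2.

-12

∂G₁/∂x = -36*x^2 + 32*x
∂G₂/∂y = -3
∂G₃/∂z = -4*y - 1
∇·G = -36*x^2 + 32*x - 4*y - 4
At (1, 1, -2): -12.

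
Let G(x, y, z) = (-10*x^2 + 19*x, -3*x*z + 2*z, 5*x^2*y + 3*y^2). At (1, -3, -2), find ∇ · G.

-1

∂G₁/∂x = -20*x + 19
∂G₂/∂y = 0
∂G₃/∂z = 0
∇·G = -20*x + 19
At (1, -3, -2): -1.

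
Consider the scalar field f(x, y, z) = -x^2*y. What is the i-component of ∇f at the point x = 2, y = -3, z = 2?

12

(∇f)_1 = ∂f/∂x = -2*x*y
At (2, -3, 2): 12.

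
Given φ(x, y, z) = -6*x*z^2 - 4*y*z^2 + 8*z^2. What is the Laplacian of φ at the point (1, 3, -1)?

-20

∂²φ/∂x² = 0
∂²φ/∂y² = 0
∂²φ/∂z² = 4*(-3*x - 2*y + 4)
∇²φ = -12*x - 8*y + 16
At (1, 3, -1): -20.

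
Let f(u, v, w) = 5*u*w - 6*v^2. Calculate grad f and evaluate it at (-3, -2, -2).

(-10, 24, -15)

∂f/∂u = 5*w
∂f/∂v = -12*v
∂f/∂w = 5*u
∇f = (5*w, -12*v, 5*u)
At (-3, -2, -2): (-10, 24, -15).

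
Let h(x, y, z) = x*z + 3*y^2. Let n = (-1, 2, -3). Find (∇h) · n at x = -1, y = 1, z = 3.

∂h/∂x = z
∂h/∂y = 6*y
∂h/∂z = x
∇h at (-1, 1, 3) = (3, 6, -1)
∇h · n = (3)(-1) + (6)(2) + (-1)(-3) = 12

12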